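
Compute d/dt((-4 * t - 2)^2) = 32*t + 16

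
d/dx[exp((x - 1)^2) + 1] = 2*x*exp(x^2 - 2*x + 1) - 2*exp(x^2 - 2*x + 1)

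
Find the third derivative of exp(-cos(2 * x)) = 2*(-sin(2*x) + 6*sin(4*x) - sin(6*x))*exp(-cos(2*x))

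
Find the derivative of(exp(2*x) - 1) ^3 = 6*exp(6*x) - 12*exp(4*x) + 6*exp(2*x)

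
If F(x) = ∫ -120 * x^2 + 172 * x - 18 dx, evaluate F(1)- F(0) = 28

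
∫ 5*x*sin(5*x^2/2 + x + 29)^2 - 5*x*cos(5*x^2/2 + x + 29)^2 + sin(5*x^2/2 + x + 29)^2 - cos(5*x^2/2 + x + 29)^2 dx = -sin(5*x^2 + 2*x + 58)/2 + C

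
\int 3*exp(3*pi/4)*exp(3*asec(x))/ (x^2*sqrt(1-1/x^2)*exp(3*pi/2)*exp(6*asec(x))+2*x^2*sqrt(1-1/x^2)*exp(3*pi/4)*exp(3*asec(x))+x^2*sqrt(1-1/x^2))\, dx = exp(3*asec(x) + 3*pi/4)/(exp(3*asec(x) + 3*pi/4) + 1) + C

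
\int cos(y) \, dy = sin(y) + C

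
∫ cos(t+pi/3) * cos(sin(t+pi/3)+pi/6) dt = sin(sin(t + pi/3) + pi/6) + C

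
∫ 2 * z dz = z^2 + C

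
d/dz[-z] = -1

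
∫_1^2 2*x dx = 3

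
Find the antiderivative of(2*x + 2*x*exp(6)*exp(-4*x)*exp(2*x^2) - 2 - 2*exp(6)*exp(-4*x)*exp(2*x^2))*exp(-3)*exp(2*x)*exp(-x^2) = 2*sinh(x^2 - 2*x + 3) + C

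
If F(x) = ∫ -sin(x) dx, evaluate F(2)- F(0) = -1 + cos(2)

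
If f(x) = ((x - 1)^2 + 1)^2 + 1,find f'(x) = 4*x^3 - 12*x^2 + 16*x - 8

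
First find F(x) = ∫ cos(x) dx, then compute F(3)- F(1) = -sin(1) + sin(3)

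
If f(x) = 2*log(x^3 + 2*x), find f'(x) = (6*x^2 + 4)/(x^3 + 2*x)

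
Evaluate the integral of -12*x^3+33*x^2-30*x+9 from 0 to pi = (-1 + pi)^3*(2 - 3*pi) + 2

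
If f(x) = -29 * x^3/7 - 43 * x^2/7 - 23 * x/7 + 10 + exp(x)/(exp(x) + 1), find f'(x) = (-87*x^2*exp(2*x) - 174*x^2*exp(x) - 87*x^2 - 86*x*exp(2*x) - 172*x*exp(x) - 86*x - 23*exp(2*x) - 39*exp(x) - 23)/(7*exp(2*x) + 14*exp(x) + 7)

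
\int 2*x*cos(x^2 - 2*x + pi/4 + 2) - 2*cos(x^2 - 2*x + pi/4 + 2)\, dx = sin((x - 1)^2 + pi/4 + 1) + C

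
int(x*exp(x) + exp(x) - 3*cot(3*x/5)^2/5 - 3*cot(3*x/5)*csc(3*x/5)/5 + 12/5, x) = x*exp(x) + 3*x + cot(3*x/5) + csc(3*x/5) + C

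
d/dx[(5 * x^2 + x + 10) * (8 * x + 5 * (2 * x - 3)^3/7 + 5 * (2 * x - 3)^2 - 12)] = 1000*x^4/7 - 640*x^3/7 - 330*x^2/7 - 4*x - 844/7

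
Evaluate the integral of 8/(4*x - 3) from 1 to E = 2*log(-3 + 4*E)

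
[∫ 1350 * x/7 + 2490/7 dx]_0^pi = -1587/7 + 60*pi + 3*(23 + 15*pi)^2/7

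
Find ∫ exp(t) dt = exp(t) + C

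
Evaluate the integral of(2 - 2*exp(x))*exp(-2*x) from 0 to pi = -1 - exp(-2*pi) + 2*exp(-pi)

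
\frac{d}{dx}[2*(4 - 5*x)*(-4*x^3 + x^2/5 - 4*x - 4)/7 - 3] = 160*x^3/7 - 102*x^2/7 + 416*x/35 + 8/7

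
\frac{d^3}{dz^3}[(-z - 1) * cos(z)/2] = -z*sin(z)/2 - sin(z)/2 + 3*cos(z)/2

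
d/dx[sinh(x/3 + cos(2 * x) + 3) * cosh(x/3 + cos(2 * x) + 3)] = -2*sin(2*x)*sinh(x/3 + cos(2*x) + 3)^2 - 2*sin(2*x)*cosh(x/3 + cos(2*x) + 3)^2 + sinh(x/3 + cos(2*x) + 3)^2/3 + cosh(x/3 + cos(2*x) + 3)^2/3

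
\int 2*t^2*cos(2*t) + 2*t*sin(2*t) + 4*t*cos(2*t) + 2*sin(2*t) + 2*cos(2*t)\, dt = (t + 1)^2*sin(2*t) + C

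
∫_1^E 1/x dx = 1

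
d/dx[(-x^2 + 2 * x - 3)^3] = -6*x^5 + 30*x^4 - 84*x^3 + 132*x^2 - 126*x + 54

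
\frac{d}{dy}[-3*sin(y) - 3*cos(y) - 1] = 3*sin(y) - 3*cos(y)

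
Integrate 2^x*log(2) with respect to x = 2^x + C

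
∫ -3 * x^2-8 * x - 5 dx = -x^3 - 4*x^2 - 5*x + C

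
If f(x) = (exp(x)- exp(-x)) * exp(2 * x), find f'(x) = 3*exp(3*x) - exp(x)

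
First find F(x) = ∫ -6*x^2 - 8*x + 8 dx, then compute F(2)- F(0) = -16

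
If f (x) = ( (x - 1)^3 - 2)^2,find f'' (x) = 30*x^4 - 120*x^3 + 180*x^2 - 144*x + 54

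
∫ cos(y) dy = sin(y) + C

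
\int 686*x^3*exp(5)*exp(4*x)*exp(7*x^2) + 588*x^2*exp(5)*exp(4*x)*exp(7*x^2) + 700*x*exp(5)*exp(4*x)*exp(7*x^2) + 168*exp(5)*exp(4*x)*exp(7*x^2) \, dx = (49*x^2 + 28*x + 35)*exp(7*x^2 + 4*x + 5) + C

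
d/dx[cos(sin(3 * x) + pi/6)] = -3*sin(sin(3*x) + pi/6)*cos(3*x)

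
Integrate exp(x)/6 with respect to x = exp(x)/6 + C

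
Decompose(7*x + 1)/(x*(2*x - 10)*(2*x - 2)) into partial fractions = -1/(2*(x - 1)) + 9/(20*(x - 5)) + 1/(20*x)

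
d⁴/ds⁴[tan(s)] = 24*tan(s)^5 + 40*tan(s)^3 + 16*tan(s)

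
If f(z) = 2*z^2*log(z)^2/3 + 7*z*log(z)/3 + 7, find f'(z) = 4*z*log(z)^2/3 + 4*z*log(z)/3 + 7*log(z)/3 + 7/3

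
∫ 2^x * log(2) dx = 2^x + C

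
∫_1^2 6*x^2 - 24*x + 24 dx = 2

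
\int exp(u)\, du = exp(u) + C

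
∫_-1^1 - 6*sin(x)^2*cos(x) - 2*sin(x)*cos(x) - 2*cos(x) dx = -7*sin(1) + sin(3)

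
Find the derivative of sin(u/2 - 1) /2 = cos(u/2 - 1)/4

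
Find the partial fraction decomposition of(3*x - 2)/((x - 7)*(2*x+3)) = 13/(17*(2*x + 3)) + 19/(17*(x - 7))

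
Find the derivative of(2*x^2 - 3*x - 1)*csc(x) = (-2*x^2*cos(x)/sin(x) + 4*x + 3*x*cos(x)/sin(x) - 3 + cos(x)/sin(x))/sin(x)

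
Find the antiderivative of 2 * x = x^2 + C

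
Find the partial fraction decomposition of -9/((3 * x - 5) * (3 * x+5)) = 9/(10*(3*x + 5)) - 9/(10*(3*x - 5))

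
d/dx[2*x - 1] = 2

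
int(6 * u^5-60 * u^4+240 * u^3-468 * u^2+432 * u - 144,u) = u^6 - 12*u^5 + 60*u^4 - 156*u^3 + 216*u^2 - 144*u + C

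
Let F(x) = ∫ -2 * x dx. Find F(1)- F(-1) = 0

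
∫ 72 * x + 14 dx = 36*x^2 + 14*x + C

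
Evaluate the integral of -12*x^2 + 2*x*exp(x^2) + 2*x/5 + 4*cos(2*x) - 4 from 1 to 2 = -157/5 - E - 2*sin(2) + 2*sin(4) + exp(4)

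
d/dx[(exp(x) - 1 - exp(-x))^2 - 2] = (2*exp(4*x) - 2*exp(3*x) - 2*exp(x) - 2)*exp(-2*x)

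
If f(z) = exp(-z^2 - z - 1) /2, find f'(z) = (-2*z - 1)*exp(-z^2 - z - 1)/2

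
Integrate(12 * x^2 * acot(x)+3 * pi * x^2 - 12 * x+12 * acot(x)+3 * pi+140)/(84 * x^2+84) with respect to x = (3*x - 35)*(4*acot(x) + pi)/84 + C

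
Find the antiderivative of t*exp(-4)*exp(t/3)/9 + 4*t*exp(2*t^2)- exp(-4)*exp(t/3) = (t - 12)*exp(t/3 - 4)/3 + exp(2*t^2) + C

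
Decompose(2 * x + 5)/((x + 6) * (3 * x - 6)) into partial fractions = 7/(24*(x + 6)) + 3/(8*(x - 2))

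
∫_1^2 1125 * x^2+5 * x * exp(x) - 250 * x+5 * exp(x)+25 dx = -5*E + 10*exp(2) + 2275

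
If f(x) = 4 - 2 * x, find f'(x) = -2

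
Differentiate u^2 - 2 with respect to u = 2*u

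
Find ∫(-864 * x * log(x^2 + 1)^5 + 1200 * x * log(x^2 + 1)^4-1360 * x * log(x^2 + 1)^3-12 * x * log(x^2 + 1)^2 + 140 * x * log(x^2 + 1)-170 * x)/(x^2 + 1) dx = (-72*log(x^2 + 1)^5 + 120*log(x^2 + 1)^4 - 170*log(x^2 + 1)^3 - 2*log(x^2 + 1)^2 + 35*log(x^2 + 1) - 85)*log(x^2 + 1) + C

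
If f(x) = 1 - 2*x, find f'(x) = -2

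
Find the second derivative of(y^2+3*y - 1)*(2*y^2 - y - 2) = 24*y^2 + 30*y - 14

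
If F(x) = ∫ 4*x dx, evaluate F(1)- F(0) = 2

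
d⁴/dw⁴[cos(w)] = cos(w)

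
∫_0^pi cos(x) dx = 0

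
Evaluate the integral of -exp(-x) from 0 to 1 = -1 + exp(-1)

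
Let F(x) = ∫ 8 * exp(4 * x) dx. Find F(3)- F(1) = -2*exp(4) + 2*exp(12)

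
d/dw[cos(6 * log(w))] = -6*sin(6*log(w))/w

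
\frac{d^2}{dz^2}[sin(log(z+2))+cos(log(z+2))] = -2*cos(log(z + 2))/(z^2 + 4*z + 4)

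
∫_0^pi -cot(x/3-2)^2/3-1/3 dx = tan(pi/6 + 2) + cot(2)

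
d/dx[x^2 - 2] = 2*x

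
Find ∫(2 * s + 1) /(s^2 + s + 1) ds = log(2*s^2 + 2*s + 2) + C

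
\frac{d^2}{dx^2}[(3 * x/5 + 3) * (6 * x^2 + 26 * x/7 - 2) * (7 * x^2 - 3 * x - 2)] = 504*x^3 + 7848*x^2/5 + 72*x/7 - 1572/7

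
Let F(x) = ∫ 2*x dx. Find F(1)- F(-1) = 0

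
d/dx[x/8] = 1/8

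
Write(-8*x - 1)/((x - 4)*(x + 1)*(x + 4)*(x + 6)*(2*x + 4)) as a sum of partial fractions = 47/(800*(x + 6)) - 31/(192*(x + 4)) + 5/(32*(x + 2)) - 7/(150*(x + 1)) - 11/(1600*(x - 4))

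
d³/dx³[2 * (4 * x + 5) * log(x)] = (20 - 8*x)/x^3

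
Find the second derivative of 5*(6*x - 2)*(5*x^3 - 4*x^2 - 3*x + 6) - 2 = 1800*x^2 - 1020*x - 100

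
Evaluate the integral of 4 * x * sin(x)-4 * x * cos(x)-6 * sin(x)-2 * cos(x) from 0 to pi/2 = -2*pi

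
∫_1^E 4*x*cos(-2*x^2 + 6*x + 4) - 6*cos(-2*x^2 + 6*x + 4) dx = -sin(-2*exp(2) + 4 + 6*E) + sin(8)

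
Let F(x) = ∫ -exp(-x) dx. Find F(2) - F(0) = -1 + exp(-2)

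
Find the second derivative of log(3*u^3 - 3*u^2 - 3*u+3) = (-3*u^2 - 2*u - 3)/(u^4 - 2*u^2 + 1)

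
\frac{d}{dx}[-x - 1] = -1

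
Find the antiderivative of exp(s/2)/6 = exp(s/2)/3 + C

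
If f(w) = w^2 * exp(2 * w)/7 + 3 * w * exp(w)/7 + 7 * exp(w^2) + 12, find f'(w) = 2*w^2*exp(2*w)/7 + 2*w*exp(2*w)/7 + 3*w*exp(w)/7 + 14*w*exp(w^2) + 3*exp(w)/7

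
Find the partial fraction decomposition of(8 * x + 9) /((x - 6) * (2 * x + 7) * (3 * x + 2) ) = -33/(340*(3*x + 2)) - 4/(17*(2*x + 7)) + 3/(20*(x - 6))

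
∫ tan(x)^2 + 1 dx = tan(x) + C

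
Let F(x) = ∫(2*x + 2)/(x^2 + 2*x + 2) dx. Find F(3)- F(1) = -log(5) + log(17)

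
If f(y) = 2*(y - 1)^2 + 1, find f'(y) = 4*y - 4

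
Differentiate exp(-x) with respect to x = -exp(-x)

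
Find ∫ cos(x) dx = sin(x) + C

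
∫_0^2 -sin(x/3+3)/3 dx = cos(11/3) - cos(3)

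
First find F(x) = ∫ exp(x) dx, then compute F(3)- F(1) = -E + exp(3)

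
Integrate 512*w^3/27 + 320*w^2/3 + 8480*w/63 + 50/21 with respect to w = 128*w^4/27 + 320*w^3/9 + 4240*w^2/63 + 50*w/21 + C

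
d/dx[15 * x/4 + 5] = 15/4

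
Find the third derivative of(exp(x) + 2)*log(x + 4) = (x^3*exp(x)*log(x + 4) + 12*x^2*exp(x)*log(x + 4) + 3*x^2*exp(x) + 48*x*exp(x)*log(x + 4) + 21*x*exp(x) + 64*exp(x)*log(x + 4) + 38*exp(x) + 4)/(x^3 + 12*x^2 + 48*x + 64)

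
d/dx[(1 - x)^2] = 2*x - 2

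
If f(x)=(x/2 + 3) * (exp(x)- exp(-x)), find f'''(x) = (x*exp(2*x) + x + 9*exp(2*x) + 3)*exp(-x)/2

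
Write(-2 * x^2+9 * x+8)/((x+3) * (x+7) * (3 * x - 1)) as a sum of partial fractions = 97/(220*(3*x - 1)) - 153/(88*(x + 7)) + 37/(40*(x + 3))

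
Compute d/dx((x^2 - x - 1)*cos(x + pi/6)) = -x^2*sin(x + pi/6) + x*sin(x + pi/6) + 2*x*cos(x + pi/6) - sqrt(2)*cos(x + 5*pi/12)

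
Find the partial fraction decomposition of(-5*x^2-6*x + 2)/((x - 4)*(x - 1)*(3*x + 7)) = -101/(190*(3*x + 7)) + 3/(10*(x - 1)) - 34/(19*(x - 4))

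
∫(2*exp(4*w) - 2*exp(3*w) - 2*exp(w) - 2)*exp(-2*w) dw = (-exp(2*w) + exp(w) + 1)^2*exp(-2*w) + C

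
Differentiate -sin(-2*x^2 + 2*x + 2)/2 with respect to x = (2*x - 1)*cos(2*(-x^2 + x + 1))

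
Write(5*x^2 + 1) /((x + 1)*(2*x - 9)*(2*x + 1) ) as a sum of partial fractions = -9/(20*(2*x + 1)) + 409/(220*(2*x - 9)) + 6/(11*(x + 1))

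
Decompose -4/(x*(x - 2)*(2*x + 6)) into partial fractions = -2/(15*(x + 3)) - 1/(5*(x - 2)) + 1/(3*x)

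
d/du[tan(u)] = cos(u)^(-2)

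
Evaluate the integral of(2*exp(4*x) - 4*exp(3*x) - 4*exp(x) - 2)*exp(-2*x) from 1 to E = -(-2 - exp(-1) + E)^2 + (-2 - exp(-E) + exp(E))^2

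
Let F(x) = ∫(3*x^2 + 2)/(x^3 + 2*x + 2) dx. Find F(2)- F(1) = -log(5) + log(14)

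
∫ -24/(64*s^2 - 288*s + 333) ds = acot(8*s/3 - 6) + C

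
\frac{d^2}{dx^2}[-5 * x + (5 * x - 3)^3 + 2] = 750*x - 450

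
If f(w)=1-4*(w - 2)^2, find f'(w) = 16 - 8*w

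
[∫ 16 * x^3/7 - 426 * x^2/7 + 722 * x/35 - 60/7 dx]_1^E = (-5 + E/7)*(-2*exp(2) + E/5 + 3 + 4*exp(3)) - 8*E + 2*exp(2)/7 + 1154/35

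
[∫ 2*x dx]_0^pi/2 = pi^2/4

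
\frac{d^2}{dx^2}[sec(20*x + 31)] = 800*tan(20*x + 31)^2*sec(20*x + 31) + 400*sec(20*x + 31)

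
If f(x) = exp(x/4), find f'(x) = exp(x/4)/4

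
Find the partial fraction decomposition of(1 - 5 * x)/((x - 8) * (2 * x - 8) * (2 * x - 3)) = -1/(5*(2*x - 3)) + 19/(40*(x - 4)) - 3/(8*(x - 8))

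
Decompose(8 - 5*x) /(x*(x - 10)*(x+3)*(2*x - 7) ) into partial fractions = 76/(1183*(2*x - 7)) - 23/(507*(x + 3)) - 21/(845*(x - 10)) + 4/(105*x)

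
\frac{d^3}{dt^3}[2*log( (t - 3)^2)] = 8/(t^3 - 9*t^2 + 27*t - 27)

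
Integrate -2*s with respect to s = -s^2 + C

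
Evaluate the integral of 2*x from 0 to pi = pi^2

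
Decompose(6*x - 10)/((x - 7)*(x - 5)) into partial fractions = -10/(x - 5) + 16/(x - 7)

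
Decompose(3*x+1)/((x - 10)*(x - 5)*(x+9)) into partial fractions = -13/(133*(x + 9)) - 8/(35*(x - 5)) + 31/(95*(x - 10))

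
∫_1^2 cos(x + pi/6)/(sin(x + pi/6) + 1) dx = -log(sin(pi/6 + 1) + 1) + log(sin(pi/6 + 2) + 1)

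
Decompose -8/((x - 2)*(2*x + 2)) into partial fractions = 4/(3*(x + 1)) - 4/(3*(x - 2))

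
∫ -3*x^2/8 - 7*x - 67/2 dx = -x^3/8 - 7*x^2/2 - 67*x/2 + C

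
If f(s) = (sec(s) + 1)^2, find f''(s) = 6*tan(s)^4 + 8*tan(s)^2 + 2 - 2/cos(s) + 4/cos(s)^3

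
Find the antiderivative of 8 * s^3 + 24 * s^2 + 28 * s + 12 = 2*s^4 + 8*s^3 + 14*s^2 + 12*s + C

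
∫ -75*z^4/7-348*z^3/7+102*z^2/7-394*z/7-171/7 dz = -15*z^5/7 - 87*z^4/7 + 34*z^3/7 - 197*z^2/7 - 171*z/7 + C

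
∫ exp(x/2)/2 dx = exp(x/2) + C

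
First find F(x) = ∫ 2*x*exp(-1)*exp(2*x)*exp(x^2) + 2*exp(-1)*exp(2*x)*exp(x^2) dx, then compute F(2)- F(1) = -exp(2) + exp(7)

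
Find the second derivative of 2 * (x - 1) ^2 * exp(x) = 2*x^2*exp(x) + 4*x*exp(x) - 2*exp(x)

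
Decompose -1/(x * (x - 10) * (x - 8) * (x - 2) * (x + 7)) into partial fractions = -1/(16065*(x + 7)) - 1/(864*(x - 2)) + 1/(1440*(x - 8)) - 1/(2720*(x - 10)) + 1/(1120*x)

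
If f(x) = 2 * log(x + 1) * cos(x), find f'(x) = 2*(-x*log(x + 1)*sin(x) - log(x + 1)*sin(x) + cos(x))/(x + 1)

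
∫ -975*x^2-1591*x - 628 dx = -325*x^3 - 1591*x^2/2 - 628*x + C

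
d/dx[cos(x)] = -sin(x)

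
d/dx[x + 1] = 1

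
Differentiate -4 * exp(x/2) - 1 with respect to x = -2*exp(x/2)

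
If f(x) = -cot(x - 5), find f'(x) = sin(x - 5)^(-2)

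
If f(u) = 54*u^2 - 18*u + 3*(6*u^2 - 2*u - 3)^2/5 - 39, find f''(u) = 1296*u^2/5 - 432*u/5 + 348/5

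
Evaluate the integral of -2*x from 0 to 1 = -1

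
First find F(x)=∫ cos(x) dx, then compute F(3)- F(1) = -sin(1) + sin(3)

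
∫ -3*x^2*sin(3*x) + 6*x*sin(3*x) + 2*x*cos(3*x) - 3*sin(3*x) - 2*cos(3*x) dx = (x - 1)^2*cos(3*x) + C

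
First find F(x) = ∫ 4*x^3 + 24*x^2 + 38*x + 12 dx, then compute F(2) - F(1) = 140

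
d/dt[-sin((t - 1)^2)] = 2*(1 - t)*cos(t^2 - 2*t + 1)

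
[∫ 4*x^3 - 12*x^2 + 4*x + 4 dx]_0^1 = 3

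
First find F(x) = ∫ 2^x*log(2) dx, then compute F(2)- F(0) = 3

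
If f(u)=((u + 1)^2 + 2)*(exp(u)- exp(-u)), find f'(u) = (u^2*exp(2*u) + u^2 + 4*u*exp(2*u) + 5*exp(2*u) + 1)*exp(-u)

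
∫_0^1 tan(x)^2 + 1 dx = tan(1)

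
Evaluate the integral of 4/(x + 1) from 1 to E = -4*log(2) + 4*log(1 + E)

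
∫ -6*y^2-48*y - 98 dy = -2*y^3 - 24*y^2 - 98*y + C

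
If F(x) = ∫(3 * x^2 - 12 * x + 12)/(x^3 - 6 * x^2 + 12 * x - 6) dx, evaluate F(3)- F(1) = log(3)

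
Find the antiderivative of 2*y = y^2 + C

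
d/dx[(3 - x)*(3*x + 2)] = 7 - 6*x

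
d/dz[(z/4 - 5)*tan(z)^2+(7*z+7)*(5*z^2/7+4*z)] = 15*z^2 + z*sin(z)/(2*cos(z)^3) + 66*z - 10*sin(z)/cos(z)^3 + 111/4 + 1/(4*cos(z)^2)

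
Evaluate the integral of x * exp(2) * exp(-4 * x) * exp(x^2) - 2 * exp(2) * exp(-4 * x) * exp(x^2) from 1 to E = -exp(-1)/2 + exp(-2 + (-2 + E)^2)/2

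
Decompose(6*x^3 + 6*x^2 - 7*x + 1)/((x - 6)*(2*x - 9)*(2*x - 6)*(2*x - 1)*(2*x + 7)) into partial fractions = -633/(63232*(2*x + 7)) + 1/(7040*(2*x - 1)) - 2551/(2304*(2*x - 9)) + 98/(585*(x - 3)) + 1471/(3762*(x - 6))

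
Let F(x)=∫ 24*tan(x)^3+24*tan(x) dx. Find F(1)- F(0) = 12*tan(1)^2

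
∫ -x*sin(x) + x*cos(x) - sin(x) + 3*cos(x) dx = sqrt(2)*(x + 2)*sin(x + pi/4) + C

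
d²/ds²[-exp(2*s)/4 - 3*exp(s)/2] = -exp(2*s) - 3*exp(s)/2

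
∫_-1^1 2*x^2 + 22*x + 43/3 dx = 30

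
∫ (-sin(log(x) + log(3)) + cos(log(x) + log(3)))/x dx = sqrt(2)*sin(log(x) + pi/4 + log(3)) + C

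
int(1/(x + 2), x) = log(x + 2) + C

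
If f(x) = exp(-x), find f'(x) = -exp(-x)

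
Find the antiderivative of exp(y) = exp(y) + C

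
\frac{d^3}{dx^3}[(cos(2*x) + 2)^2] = 32*sin(2*x) + 32*sin(4*x)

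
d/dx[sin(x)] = cos(x)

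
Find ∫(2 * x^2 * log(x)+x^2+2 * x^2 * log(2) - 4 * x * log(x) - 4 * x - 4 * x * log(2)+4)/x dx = (x - 2)^2*log(2*x) + C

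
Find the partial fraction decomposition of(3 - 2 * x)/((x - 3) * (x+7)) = -17/(10*(x + 7)) - 3/(10*(x - 3))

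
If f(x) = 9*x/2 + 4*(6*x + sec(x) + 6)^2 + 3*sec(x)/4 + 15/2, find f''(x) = (-96*x*cos(2*x) + 288*x + 96*sin(x)^2/cos(x) + 192*sin(2*x) + 896*cos(x) - 195*cos(2*x)/2 + 288*cos(3*x) + 585/2)/(3*cos(x) + cos(3*x))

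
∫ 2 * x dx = x^2 + C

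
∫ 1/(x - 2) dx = log(x - 2) + C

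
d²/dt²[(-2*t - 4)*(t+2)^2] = -12*t - 24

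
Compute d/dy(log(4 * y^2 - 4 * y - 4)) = (2*y - 1)/(y^2 - y - 1)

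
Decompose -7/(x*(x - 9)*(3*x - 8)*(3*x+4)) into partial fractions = 21/(496*(3*x + 4)) + 21/(608*(3*x - 8)) - 7/(5301*(x - 9)) - 7/(288*x)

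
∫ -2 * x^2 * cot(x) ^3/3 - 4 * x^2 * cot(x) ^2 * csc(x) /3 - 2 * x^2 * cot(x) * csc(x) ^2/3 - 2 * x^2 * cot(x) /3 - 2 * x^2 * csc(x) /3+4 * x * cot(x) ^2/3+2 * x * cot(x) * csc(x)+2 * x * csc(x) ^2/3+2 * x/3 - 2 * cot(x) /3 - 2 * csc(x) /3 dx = x*(x*(cot(x) + csc(x)) - 2)*(cot(x) + csc(x))/3 + C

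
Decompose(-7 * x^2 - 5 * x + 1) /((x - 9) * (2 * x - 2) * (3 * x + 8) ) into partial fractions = -29/(70*(3*x + 8)) + 1/(16*(x - 1)) - 611/(560*(x - 9))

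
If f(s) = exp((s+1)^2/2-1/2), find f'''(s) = s^3*exp(s^2/2 + s) + 3*s^2*exp(s^2/2 + s) + 6*s*exp(s^2/2 + s) + 4*exp(s^2/2 + s)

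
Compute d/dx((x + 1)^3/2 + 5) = 3*x^2/2 + 3*x + 3/2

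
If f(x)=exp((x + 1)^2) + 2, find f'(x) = 2*x*exp(x^2 + 2*x + 1) + 2*exp(x^2 + 2*x + 1)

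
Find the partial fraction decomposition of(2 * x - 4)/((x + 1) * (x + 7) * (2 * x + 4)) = -3/(10*(x + 7)) + 4/(5*(x + 2)) - 1/(2*(x + 1))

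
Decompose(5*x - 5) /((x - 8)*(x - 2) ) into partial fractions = -5/(6*(x - 2)) + 35/(6*(x - 8))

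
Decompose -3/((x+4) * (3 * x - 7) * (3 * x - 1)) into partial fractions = 3/(26*(3*x - 1)) - 3/(38*(3*x - 7)) - 3/(247*(x + 4))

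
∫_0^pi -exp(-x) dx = -1 + exp(-pi)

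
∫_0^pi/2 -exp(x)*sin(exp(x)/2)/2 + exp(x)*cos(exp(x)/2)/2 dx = sqrt(2)*(-sin((2 + pi)/4) + sin((pi + 2*exp(pi/2))/4))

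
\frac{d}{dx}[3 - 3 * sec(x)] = -3*tan(x)*sec(x)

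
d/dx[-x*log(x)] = -log(x) - 1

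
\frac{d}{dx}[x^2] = 2*x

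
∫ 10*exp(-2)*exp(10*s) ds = exp(10*s - 2) + C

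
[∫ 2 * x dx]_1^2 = 3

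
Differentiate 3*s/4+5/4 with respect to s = 3/4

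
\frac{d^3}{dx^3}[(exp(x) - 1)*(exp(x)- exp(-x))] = (8*exp(3*x) - exp(2*x) - 1)*exp(-x)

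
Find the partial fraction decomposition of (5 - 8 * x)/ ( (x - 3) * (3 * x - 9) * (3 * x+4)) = 47/(169*(3*x + 4)) - 47/(507*(x - 3)) - 19/(39*(x - 3)^2)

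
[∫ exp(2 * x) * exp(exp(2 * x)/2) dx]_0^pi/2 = -exp(1/2) + exp(exp(pi)/2)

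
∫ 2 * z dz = z^2 + C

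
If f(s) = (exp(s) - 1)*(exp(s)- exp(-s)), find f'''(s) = (8*exp(3*s) - exp(2*s) - 1)*exp(-s)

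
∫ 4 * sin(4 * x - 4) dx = -cos(4*x - 4) + C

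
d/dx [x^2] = 2*x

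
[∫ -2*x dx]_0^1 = -1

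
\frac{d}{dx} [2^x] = 2^x*log(2)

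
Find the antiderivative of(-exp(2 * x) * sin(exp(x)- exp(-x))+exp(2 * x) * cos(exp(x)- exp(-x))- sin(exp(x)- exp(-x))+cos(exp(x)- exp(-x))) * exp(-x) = sqrt(2)*sin(2*sinh(x) + pi/4) + C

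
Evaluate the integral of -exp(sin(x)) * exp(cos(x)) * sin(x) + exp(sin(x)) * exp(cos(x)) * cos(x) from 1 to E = -exp(cos(1) + sin(1)) + exp(cos(E) + sin(E))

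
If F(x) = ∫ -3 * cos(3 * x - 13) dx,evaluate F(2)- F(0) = -sin(13) + sin(7)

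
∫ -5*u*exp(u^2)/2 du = -5*exp(u^2)/4 + C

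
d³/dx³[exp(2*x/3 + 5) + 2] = 8*exp(2*x/3 + 5)/27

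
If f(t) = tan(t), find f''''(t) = 24*tan(t)^5 + 40*tan(t)^3 + 16*tan(t)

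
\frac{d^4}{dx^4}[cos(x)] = cos(x)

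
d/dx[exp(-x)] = -exp(-x)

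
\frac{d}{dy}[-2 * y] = -2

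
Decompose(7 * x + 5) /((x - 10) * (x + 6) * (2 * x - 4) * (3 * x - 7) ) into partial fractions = -288/(575*(3*x - 7)) + 37/(6400*(x + 6)) + 19/(128*(x - 2)) + 75/(5888*(x - 10))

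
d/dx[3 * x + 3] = 3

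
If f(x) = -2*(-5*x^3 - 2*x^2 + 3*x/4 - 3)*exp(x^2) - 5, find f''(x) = 40*x^5*exp(x^2) + 16*x^4*exp(x^2) + 134*x^3*exp(x^2) + 64*x^2*exp(x^2) + 51*x*exp(x^2) + 20*exp(x^2)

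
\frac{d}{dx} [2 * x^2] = 4*x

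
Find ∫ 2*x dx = x^2 + C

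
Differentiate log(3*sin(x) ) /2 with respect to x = 1/(2*tan(x))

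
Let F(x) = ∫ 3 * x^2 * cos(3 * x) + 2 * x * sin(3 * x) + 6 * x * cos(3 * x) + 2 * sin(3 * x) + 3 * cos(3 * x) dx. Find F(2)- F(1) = 9*sin(6) - 4*sin(3)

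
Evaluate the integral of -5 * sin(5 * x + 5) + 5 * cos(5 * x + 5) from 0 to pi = -2*cos(5) - 2*sin(5)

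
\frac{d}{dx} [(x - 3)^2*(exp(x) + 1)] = x^2*exp(x) - 4*x*exp(x) + 2*x + 3*exp(x) - 6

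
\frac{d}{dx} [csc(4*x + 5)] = -4*cot(4*x + 5)*csc(4*x + 5)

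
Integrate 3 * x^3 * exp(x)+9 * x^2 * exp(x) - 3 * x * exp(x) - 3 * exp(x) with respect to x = 3*x*(x^2 - 1)*exp(x) + C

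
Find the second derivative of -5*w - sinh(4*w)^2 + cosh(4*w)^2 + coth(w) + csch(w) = (cosh(w) + 1)^2/sinh(w)^3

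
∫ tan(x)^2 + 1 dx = tan(x) + C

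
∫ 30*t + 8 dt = 15*t^2 + 8*t + C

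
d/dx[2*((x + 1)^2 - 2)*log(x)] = (4*x^2*log(x) + 2*x^2 + 4*x*log(x) + 4*x - 2)/x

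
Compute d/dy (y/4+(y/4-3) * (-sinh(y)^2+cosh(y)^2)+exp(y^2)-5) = 2*y*exp(y^2) + 1/2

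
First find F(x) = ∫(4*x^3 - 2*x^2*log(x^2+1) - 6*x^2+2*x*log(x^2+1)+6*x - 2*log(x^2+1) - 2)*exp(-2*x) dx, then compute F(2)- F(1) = 5*(-4 + log(5))*exp(-4) - 2*(-2 + log(2))*exp(-2)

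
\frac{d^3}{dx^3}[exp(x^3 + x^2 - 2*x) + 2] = 27*x^6*exp(x^3 + x^2 - 2*x) + 54*x^5*exp(x^3 + x^2 - 2*x) - 18*x^4*exp(x^3 + x^2 - 2*x) - 10*x^3*exp(x^3 + x^2 - 2*x) + 66*x^2*exp(x^3 + x^2 - 2*x) - 14*exp(x^3 + x^2 - 2*x)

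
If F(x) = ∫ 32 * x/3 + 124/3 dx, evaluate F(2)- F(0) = 104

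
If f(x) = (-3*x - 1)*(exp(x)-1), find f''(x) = -3*x*exp(x) - 7*exp(x)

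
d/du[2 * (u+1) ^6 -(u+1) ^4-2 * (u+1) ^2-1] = 12*u^5 + 60*u^4 + 116*u^3 + 108*u^2 + 44*u + 4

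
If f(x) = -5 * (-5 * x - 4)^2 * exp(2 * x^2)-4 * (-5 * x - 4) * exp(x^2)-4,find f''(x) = -2000*x^4*exp(2*x^2) - 3200*x^3*exp(2*x^2) + 80*x^3*exp(x^2) - 3780*x^2*exp(2*x^2) + 64*x^2*exp(x^2) - 2400*x*exp(2*x^2) + 120*x*exp(x^2) - 570*exp(2*x^2) + 32*exp(x^2)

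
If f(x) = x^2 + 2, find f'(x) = 2*x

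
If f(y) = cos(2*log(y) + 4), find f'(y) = -2*sin(2*log(y) + 4)/y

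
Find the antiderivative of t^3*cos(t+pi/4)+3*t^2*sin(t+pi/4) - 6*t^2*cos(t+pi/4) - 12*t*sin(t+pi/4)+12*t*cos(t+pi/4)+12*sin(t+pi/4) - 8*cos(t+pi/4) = (t - 2)^3*sin(t + pi/4) + C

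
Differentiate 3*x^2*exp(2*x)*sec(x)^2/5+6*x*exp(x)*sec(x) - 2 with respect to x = 6*(x^2*exp(x)*sin(x)/(5*cos(x)^2) + x^2*exp(x)/(5*cos(x)) + x*exp(x)/(5*cos(x)) + x*sin(x)/cos(x) + x + 1)*exp(x)/cos(x)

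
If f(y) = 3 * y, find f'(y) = 3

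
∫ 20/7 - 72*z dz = -36*z^2 + 20*z/7 + C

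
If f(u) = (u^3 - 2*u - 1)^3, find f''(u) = 72*u^7 - 252*u^5 - 90*u^4 + 240*u^3 + 144*u^2 - 30*u - 24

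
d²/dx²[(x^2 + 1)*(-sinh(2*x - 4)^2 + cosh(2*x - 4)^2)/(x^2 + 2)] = -(6*x^2 - 4)/(x^6 + 6*x^4 + 12*x^2 + 8)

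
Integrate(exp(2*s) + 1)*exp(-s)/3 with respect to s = 2*sinh(s)/3 + C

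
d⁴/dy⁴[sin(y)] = sin(y)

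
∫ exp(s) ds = exp(s) + C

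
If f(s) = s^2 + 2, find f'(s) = 2*s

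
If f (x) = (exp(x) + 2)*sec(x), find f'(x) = exp(x)*tan(x)*sec(x) + exp(x)*sec(x) + 2*tan(x)*sec(x)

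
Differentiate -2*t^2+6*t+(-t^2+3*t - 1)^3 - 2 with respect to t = -6*t^5 + 45*t^4 - 120*t^3 + 135*t^2 - 64*t + 15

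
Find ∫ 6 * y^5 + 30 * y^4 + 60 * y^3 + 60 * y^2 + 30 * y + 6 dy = y^6 + 6*y^5 + 15*y^4 + 20*y^3 + 15*y^2 + 6*y + C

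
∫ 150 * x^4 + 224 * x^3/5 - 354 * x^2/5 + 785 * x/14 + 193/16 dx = 30*x^5 + 56*x^4/5 - 118*x^3/5 + 785*x^2/28 + 193*x/16 + C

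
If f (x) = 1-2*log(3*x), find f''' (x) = -4/x^3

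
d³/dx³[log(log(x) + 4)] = (2*log(x)^2 + 19*log(x) + 46)/(x^3*log(x)^3 + 12*x^3*log(x)^2 + 48*x^3*log(x) + 64*x^3)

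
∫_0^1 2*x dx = 1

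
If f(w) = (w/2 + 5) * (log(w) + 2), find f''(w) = (w - 10)/(2*w^2)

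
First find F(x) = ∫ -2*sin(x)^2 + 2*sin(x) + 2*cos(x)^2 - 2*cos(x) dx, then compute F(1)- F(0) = (-1 + cos(1) + sin(1))^2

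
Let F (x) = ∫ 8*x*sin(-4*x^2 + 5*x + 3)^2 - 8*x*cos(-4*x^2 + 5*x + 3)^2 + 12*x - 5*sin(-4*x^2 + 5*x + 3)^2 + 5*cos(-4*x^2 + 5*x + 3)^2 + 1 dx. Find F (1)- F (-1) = sin(12)/2 + sin(8)/2 + 2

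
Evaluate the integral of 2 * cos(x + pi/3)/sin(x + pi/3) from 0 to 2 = 2*log(sin(pi/3 + 2)) - 2*log(sqrt(3)/2)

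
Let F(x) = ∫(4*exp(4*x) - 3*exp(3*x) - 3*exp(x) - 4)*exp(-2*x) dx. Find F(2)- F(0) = -3*exp(2) + 3*exp(-2) + 2*(-exp(-2) + exp(2))^2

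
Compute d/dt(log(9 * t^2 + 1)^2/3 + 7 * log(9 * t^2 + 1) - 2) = (12*t*log(9*t^2 + 1) + 126*t)/(9*t^2 + 1)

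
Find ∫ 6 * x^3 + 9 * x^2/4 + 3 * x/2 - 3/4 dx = 3*x^4/2 + 3*x^3/4 + 3*x^2/4 - 3*x/4 + C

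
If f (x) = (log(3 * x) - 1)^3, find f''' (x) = (6*log(x)^2 - 30*log(x) + 12*log(3)*log(x) - 30*log(3) + 6*log(3)^2 + 30)/x^3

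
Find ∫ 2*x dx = x^2 + C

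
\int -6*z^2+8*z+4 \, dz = -2*z^3 + 4*z^2 + 4*z + C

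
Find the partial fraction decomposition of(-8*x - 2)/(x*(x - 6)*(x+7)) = 54/(91*(x + 7)) - 25/(39*(x - 6)) + 1/(21*x)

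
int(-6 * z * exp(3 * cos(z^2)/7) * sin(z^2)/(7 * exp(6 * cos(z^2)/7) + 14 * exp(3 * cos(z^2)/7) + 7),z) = exp(3*cos(z^2)/7)/(exp(3*cos(z^2)/7) + 1) + C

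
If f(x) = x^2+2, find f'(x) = 2*x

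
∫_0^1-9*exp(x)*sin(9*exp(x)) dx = cos(9*E) - cos(9)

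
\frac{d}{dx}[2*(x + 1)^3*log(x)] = (6*x^3*log(x) + 2*x^3 + 12*x^2*log(x) + 6*x^2 + 6*x*log(x) + 6*x + 2)/x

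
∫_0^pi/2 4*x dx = pi^2/2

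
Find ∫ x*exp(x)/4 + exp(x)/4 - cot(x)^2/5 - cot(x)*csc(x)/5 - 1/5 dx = x*exp(x)/4 + cot(x)/5 + csc(x)/5 + C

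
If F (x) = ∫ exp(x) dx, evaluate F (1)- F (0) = -1 + E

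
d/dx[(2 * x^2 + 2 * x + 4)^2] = 16*x^3 + 24*x^2 + 40*x + 16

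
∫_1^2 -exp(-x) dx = -exp(-1) + exp(-2)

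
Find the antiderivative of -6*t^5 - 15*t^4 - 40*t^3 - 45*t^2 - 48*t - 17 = -t^6 - 3*t^5 - 10*t^4 - 15*t^3 - 24*t^2 - 17*t + C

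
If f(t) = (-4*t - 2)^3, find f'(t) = -192*t^2 - 192*t - 48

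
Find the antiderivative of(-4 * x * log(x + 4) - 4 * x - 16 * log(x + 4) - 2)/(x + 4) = -2*(2*x + 1)*log(x + 4) + C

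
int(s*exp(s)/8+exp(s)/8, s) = s*exp(s)/8 + C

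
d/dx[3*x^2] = 6*x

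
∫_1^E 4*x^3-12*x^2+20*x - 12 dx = -4 + (2 + (-1 + E)^2)^2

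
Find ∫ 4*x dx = 2*x^2 + C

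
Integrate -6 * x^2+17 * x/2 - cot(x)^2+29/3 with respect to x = -2*x^3 + 17*x^2/4 + 32*x/3 + cot(x) + C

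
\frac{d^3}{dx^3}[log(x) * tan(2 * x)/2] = (24*x^3*(-1 + cos(2*x)^(-2))^2*log(x) - 24*x^3*log(x) + 32*x^3*log(x)/cos(2*x)^2 + 12*x^2*sin(2*x)/cos(2*x)^3 - 3*x/cos(2*x)^2 + tan(2*x))/x^3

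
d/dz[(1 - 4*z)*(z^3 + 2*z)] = -16*z^3 + 3*z^2 - 16*z + 2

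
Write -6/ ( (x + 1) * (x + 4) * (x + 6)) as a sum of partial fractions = -3/(5*(x + 6)) + 1/(x + 4) - 2/(5*(x + 1))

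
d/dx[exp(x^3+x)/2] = 3*x^2*exp(x^3 + x)/2 + exp(x^3 + x)/2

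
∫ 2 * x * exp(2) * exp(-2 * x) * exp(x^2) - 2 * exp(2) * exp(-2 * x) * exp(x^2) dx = exp((x - 1)^2 + 1) + C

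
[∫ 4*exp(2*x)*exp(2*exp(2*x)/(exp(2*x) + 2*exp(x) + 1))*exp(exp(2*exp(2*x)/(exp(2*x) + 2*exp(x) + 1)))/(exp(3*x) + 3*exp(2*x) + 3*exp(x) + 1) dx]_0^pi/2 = -exp(exp(1/2)) + exp(exp(2*exp(pi)/(1 + exp(pi/2))^2))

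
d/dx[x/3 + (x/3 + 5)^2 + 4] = 2*x/9 + 11/3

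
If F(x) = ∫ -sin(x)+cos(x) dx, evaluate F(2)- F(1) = -sin(1) - cos(1) + cos(2) + sin(2)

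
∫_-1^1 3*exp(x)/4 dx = -3*exp(-1)/4 + 3*E/4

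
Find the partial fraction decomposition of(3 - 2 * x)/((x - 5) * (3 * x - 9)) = 1/(2*(x - 3)) - 7/(6*(x - 5))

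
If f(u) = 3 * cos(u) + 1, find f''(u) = -3*cos(u)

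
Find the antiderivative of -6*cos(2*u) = -3*sin(2*u) + C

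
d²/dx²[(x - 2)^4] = 12*x^2 - 48*x + 48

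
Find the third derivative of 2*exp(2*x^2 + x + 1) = 128*x^3*exp(2*x^2 + x + 1) + 96*x^2*exp(2*x^2 + x + 1) + 120*x*exp(2*x^2 + x + 1) + 26*exp(2*x^2 + x + 1)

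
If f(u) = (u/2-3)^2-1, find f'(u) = u/2 - 3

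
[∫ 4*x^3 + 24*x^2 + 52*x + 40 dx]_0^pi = -25 + (1 + (2 + pi)^2)^2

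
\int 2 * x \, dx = x^2 + C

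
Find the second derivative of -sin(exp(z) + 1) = (exp(z)*sin(exp(z) + 1) - cos(exp(z) + 1))*exp(z)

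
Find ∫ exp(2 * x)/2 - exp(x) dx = (exp(x) - 2)^2/4 + C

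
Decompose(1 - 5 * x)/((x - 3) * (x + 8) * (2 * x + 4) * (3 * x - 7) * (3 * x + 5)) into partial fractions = 3/(76*(3*x + 5)) + 6/(403*(3*x - 7)) + 41/(77748*(x + 8)) - 11/(780*(x + 2)) - 1/(220*(x - 3))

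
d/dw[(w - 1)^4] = 4*w^3 - 12*w^2 + 12*w - 4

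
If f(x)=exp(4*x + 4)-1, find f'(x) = 4*exp(4*x + 4)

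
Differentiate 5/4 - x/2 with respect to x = -1/2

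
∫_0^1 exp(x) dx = -1 + E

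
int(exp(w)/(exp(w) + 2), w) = log(3*exp(w) + 6) + C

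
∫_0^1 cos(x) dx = sin(1)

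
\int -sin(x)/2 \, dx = cos(x)/2 + C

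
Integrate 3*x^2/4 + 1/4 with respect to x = x^3/4 + x/4 + C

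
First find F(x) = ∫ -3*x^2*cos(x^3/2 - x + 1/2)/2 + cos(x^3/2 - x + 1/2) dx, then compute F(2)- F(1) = -sin(5/2)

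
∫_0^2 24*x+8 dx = 64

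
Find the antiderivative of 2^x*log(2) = 2^x + C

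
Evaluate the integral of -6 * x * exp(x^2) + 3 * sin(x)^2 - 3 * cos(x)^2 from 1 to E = -3*exp(exp(2)) - 3*sin(2*E)/2 + 3*sin(2)/2 + 3*E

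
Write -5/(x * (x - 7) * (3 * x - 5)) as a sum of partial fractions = 9/(16*(3*x - 5)) - 5/(112*(x - 7)) - 1/(7*x)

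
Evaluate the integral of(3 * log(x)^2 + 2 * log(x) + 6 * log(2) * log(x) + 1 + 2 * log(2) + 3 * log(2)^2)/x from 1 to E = -log(2)^2 - log(2)^3 + 1 + (log(2) + 1)^2 + (log(2) + 1)^3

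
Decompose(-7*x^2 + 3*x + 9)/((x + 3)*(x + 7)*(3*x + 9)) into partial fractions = -355/(48*(x + 7)) + 81/(16*(x + 3)) - 21/(4*(x + 3)^2)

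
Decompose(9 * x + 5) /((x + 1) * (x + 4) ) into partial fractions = 31/(3*(x + 4)) - 4/(3*(x + 1))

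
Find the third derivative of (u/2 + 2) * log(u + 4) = -1/(2*u^2 + 16*u + 32)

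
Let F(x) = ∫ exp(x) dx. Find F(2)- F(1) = -E + exp(2)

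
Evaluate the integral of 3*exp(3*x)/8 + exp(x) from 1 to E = -E - exp(3)/8 + exp(E) + exp(3*E)/8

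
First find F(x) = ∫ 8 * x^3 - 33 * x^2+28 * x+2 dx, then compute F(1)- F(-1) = -18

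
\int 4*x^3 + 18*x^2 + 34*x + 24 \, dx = x^4 + 6*x^3 + 17*x^2 + 24*x + C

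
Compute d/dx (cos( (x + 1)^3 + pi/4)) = -3*x^2*sin(x^3 + 3*x^2 + 3*x + pi/4 + 1) - 6*x*sin(x^3 + 3*x^2 + 3*x + pi/4 + 1) - 3*sin(x^3 + 3*x^2 + 3*x + pi/4 + 1)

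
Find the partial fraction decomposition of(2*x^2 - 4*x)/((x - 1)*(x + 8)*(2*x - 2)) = 80/(81*(x + 8)) + 1/(81*(x - 1)) - 1/(9*(x - 1)^2)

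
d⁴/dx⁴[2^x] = 2^x*log(2)^4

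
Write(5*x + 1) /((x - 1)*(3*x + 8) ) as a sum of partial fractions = 37/(11*(3*x + 8)) + 6/(11*(x - 1))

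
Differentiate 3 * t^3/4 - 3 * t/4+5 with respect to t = 9*t^2/4 - 3/4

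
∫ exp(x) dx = exp(x) + C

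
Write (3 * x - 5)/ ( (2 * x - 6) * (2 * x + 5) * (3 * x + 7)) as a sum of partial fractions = 27/(8*(3*x + 7)) - 25/(11*(2*x + 5)) + 1/(88*(x - 3))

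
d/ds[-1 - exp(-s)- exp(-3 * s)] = (exp(2*s) + 3)*exp(-3*s)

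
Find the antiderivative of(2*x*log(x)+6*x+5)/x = (2*x + 5)*(log(x) + 2) + C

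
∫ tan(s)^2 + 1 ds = tan(s) + C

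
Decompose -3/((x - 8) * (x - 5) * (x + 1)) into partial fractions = -1/(18*(x + 1)) + 1/(6*(x - 5)) - 1/(9*(x - 8))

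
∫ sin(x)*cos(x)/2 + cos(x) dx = (sin(x) + 2)^2/4 + C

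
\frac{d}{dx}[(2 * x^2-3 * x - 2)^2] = 16*x^3 - 36*x^2 + 2*x + 12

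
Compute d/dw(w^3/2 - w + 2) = 3*w^2/2 - 1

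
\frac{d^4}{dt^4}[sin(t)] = sin(t)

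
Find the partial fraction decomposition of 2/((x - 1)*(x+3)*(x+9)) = 1/(30*(x + 9)) - 1/(12*(x + 3)) + 1/(20*(x - 1))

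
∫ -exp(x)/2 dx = -exp(x)/2 + C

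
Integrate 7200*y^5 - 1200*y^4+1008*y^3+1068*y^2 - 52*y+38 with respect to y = 1200*y^6 - 240*y^5 + 252*y^4 + 356*y^3 - 26*y^2 + 38*y + C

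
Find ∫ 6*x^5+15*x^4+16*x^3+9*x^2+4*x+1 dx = x^6 + 3*x^5 + 4*x^4 + 3*x^3 + 2*x^2 + x + C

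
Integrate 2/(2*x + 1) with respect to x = log(4*x + 2) + C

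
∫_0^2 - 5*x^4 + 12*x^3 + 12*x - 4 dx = 32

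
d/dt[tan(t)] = cos(t)^(-2)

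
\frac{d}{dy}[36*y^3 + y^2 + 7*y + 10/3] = 108*y^2 + 2*y + 7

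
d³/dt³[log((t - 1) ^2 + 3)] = (4*t^3 - 12*t^2 - 24*t + 32)/(t^6 - 6*t^5 + 24*t^4 - 56*t^3 + 96*t^2 - 96*t + 64)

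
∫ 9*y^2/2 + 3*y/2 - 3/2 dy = 3*y^3/2 + 3*y^2/4 - 3*y/2 + C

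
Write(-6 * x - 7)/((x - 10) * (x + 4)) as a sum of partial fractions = -17/(14*(x + 4)) - 67/(14*(x - 10))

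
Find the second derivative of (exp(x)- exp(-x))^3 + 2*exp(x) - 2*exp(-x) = (9*exp(6*x) - exp(4*x) + exp(2*x) - 9)*exp(-3*x)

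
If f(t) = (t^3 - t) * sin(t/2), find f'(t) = t^3*cos(t/2)/2 + 3*t^2*sin(t/2) - t*cos(t/2)/2 - sin(t/2)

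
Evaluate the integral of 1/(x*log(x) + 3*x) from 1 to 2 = -log(3) + log(log(2) + 3)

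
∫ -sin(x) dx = cos(x) + C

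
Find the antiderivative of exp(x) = exp(x) + C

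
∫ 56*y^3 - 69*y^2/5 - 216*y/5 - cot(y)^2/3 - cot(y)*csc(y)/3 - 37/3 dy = 14*y^4 - 23*y^3/5 - 108*y^2/5 - 12*y + cot(y)/3 + csc(y)/3 + C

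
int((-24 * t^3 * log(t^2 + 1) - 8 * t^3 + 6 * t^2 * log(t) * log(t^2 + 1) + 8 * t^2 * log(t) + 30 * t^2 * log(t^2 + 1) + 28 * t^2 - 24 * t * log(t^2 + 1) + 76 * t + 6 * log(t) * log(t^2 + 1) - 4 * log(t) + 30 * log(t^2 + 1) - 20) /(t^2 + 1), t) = 2*(3*log(t^2 + 1) - 2)*(-2*t^2 + t*log(t) + 4*t + 5) + C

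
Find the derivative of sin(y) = cos(y)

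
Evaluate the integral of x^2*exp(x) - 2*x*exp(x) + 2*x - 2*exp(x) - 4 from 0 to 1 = -5 - E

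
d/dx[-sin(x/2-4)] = -cos(x/2 - 4)/2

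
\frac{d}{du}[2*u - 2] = 2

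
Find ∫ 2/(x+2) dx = 2*log(x/2 + 1) + C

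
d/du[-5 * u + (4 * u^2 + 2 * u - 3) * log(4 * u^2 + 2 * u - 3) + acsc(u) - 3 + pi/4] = (8*u^3*sqrt(1 - 1/u^2)*log(4*u^2 + 2*u - 3) + 8*u^3*sqrt(1 - 1/u^2) + 2*u^2*sqrt(1 - 1/u^2)*log(4*u^2 + 2*u - 3) - 3*u^2*sqrt(1 - 1/u^2) - 1)/(u^2*sqrt(1 - 1/u^2))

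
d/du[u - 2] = 1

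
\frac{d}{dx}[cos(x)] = -sin(x)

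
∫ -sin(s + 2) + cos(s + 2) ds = sqrt(2)*sin(s + pi/4 + 2) + C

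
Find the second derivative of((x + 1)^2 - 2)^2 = 12*x^2 + 24*x + 4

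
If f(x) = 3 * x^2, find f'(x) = 6*x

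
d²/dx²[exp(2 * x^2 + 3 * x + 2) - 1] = 16*x^2*exp(2*x^2 + 3*x + 2) + 24*x*exp(2*x^2 + 3*x + 2) + 13*exp(2*x^2 + 3*x + 2)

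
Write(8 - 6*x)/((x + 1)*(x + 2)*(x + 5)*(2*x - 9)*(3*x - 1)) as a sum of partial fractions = -243/(5600*(3*x - 1)) - 16/(3575*(2*x - 9)) + 1/(96*(x + 5)) - 20/(273*(x + 2)) + 7/(88*(x + 1))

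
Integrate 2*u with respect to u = u^2 + C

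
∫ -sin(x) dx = cos(x) + C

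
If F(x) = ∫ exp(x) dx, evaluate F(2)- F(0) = -1 + exp(2)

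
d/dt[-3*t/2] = -3/2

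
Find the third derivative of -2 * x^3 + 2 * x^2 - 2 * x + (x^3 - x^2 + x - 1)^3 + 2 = 504*x^6 - 1008*x^5 + 1260*x^4 - 1200*x^3 + 720*x^2 - 288*x + 48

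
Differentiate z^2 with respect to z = 2*z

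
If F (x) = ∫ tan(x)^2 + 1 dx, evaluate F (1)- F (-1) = 2*tan(1)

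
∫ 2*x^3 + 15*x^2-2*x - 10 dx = x^4/2 + 5*x^3 - x^2 - 10*x + C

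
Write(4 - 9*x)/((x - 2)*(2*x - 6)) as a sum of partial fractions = 7/(x - 2) - 23/(2*(x - 3))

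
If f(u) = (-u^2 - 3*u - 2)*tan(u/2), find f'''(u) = -3*u^2*tan(u/2)^4/4 - u^2*tan(u/2)^2 - u^2/4 - 9*u*tan(u/2)^4/4 - 3*u*tan(u/2)^3 - 3*u*tan(u/2)^2 - 3*u*tan(u/2) - 3*u/4 - 3*tan(u/2)^4/2 - 9*tan(u/2)^3/2 - 5*tan(u/2)^2 - 9*tan(u/2)/2 - 7/2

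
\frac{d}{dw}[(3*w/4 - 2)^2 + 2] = 9*w/8 - 3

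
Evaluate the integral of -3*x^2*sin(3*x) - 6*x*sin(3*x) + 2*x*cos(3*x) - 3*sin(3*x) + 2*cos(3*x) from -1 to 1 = 4*cos(3)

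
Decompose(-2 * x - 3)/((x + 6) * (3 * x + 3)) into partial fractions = -3/(5*(x + 6)) - 1/(15*(x + 1))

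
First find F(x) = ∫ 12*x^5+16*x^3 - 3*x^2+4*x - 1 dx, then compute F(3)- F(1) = 1764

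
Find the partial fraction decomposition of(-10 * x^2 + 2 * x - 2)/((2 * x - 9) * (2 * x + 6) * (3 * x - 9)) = -391/(135*(2*x - 9)) - 49/(270*(x + 3)) + 43/(54*(x - 3))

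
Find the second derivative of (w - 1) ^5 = 20*w^3 - 60*w^2 + 60*w - 20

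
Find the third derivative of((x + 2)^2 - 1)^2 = 24*x + 48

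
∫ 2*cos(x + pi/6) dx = 2*sin(x + pi/6) + C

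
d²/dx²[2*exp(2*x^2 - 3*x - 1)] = (32*x^2 - 48*x + 26)*exp(2*x^2 - 3*x - 1)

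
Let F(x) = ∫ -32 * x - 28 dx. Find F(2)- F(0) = -120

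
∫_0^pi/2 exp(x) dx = -1 + exp(pi/2)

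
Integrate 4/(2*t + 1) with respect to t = 2*log(2*t + 1) + C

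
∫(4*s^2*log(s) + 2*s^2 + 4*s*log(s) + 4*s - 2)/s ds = 2*((s + 1)^2 - 2)*log(s) + C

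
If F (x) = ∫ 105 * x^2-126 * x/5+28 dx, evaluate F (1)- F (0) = 252/5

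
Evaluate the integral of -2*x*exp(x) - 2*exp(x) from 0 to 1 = -2*E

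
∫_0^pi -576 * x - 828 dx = -2*(16 + 12*pi)^2 - 60*pi + 512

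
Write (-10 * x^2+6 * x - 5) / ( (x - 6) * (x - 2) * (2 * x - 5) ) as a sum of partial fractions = 30/(2*x - 5) - 33/(4*(x - 2)) - 47/(4*(x - 6))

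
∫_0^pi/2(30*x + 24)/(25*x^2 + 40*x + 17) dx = -3*log(17)/5 + 3*log(1 + (-5*pi/2 - 4)^2)/5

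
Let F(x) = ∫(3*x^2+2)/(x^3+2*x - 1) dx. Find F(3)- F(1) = 4*log(2)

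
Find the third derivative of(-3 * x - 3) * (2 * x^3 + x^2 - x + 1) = -144*x - 54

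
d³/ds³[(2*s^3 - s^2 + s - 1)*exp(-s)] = (-2*s^3 + 19*s^2 - 43*s + 22)*exp(-s)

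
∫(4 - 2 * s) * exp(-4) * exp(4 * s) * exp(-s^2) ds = exp(-(s - 2)^2) + C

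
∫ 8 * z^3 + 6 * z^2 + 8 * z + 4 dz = 2*z^4 + 2*z^3 + 4*z^2 + 4*z + C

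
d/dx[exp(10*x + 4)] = 10*exp(10*x + 4)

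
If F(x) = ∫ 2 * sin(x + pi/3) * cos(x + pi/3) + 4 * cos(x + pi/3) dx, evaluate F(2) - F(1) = -(sin(1 + pi/3) + 2)^2 + (sin(pi/3 + 2) + 2)^2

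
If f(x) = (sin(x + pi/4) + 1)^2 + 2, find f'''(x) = -4*cos(2*x) - 2*cos(x + pi/4)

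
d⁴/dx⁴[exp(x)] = exp(x)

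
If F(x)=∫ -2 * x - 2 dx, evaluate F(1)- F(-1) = -4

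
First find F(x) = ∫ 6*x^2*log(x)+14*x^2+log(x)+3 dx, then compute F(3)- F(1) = 57*log(3) + 108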